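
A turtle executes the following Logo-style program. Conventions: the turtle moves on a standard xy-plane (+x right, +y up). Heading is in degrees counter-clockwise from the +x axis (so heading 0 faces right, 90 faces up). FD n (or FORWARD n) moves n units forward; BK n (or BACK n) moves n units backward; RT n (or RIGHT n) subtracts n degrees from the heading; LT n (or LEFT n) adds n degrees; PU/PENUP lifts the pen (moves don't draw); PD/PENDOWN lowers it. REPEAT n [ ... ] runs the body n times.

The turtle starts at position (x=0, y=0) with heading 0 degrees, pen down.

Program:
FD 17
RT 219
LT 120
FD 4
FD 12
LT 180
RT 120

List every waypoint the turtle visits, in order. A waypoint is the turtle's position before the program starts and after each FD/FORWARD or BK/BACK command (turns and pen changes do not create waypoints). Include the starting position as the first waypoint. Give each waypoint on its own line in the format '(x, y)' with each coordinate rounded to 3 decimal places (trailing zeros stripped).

Executing turtle program step by step:
Start: pos=(0,0), heading=0, pen down
FD 17: (0,0) -> (17,0) [heading=0, draw]
RT 219: heading 0 -> 141
LT 120: heading 141 -> 261
FD 4: (17,0) -> (16.374,-3.951) [heading=261, draw]
FD 12: (16.374,-3.951) -> (14.497,-15.803) [heading=261, draw]
LT 180: heading 261 -> 81
RT 120: heading 81 -> 321
Final: pos=(14.497,-15.803), heading=321, 3 segment(s) drawn
Waypoints (4 total):
(0, 0)
(17, 0)
(16.374, -3.951)
(14.497, -15.803)

Answer: (0, 0)
(17, 0)
(16.374, -3.951)
(14.497, -15.803)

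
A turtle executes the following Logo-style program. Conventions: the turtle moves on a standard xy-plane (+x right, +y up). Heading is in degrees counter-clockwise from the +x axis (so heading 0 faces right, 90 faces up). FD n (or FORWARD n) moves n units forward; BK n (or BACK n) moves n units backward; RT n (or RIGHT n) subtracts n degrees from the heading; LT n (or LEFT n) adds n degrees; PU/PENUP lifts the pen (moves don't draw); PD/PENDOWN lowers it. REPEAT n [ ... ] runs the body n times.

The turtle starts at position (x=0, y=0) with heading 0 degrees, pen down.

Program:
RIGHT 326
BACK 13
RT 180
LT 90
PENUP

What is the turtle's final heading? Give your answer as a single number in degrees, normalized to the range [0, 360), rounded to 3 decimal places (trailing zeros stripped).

Answer: 304

Derivation:
Executing turtle program step by step:
Start: pos=(0,0), heading=0, pen down
RT 326: heading 0 -> 34
BK 13: (0,0) -> (-10.777,-7.27) [heading=34, draw]
RT 180: heading 34 -> 214
LT 90: heading 214 -> 304
PU: pen up
Final: pos=(-10.777,-7.27), heading=304, 1 segment(s) drawn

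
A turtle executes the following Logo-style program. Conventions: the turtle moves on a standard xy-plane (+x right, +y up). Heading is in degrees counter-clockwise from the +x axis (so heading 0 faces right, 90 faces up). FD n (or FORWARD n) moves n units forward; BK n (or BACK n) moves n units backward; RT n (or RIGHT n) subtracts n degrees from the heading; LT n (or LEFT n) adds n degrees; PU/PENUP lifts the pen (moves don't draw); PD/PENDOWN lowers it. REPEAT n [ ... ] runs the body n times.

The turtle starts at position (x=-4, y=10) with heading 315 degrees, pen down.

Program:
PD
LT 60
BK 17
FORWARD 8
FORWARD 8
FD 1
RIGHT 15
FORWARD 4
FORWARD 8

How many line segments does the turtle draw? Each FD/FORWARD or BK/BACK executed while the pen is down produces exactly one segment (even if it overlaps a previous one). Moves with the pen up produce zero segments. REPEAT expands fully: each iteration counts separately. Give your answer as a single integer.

Executing turtle program step by step:
Start: pos=(-4,10), heading=315, pen down
PD: pen down
LT 60: heading 315 -> 15
BK 17: (-4,10) -> (-20.421,5.6) [heading=15, draw]
FD 8: (-20.421,5.6) -> (-12.693,7.671) [heading=15, draw]
FD 8: (-12.693,7.671) -> (-4.966,9.741) [heading=15, draw]
FD 1: (-4.966,9.741) -> (-4,10) [heading=15, draw]
RT 15: heading 15 -> 0
FD 4: (-4,10) -> (0,10) [heading=0, draw]
FD 8: (0,10) -> (8,10) [heading=0, draw]
Final: pos=(8,10), heading=0, 6 segment(s) drawn
Segments drawn: 6

Answer: 6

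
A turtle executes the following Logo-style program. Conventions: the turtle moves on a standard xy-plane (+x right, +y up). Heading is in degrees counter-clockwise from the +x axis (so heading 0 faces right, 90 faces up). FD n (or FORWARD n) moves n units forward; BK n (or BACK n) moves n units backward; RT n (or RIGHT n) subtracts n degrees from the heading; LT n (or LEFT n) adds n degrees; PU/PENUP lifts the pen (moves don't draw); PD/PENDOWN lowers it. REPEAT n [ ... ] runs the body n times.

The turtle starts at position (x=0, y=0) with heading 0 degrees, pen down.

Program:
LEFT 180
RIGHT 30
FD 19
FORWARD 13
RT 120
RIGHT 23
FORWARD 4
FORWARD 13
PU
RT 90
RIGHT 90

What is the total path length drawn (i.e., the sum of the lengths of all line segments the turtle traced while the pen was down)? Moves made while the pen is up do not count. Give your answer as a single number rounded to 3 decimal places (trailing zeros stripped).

Executing turtle program step by step:
Start: pos=(0,0), heading=0, pen down
LT 180: heading 0 -> 180
RT 30: heading 180 -> 150
FD 19: (0,0) -> (-16.454,9.5) [heading=150, draw]
FD 13: (-16.454,9.5) -> (-27.713,16) [heading=150, draw]
RT 120: heading 150 -> 30
RT 23: heading 30 -> 7
FD 4: (-27.713,16) -> (-23.743,16.487) [heading=7, draw]
FD 13: (-23.743,16.487) -> (-10.84,18.072) [heading=7, draw]
PU: pen up
RT 90: heading 7 -> 277
RT 90: heading 277 -> 187
Final: pos=(-10.84,18.072), heading=187, 4 segment(s) drawn

Segment lengths:
  seg 1: (0,0) -> (-16.454,9.5), length = 19
  seg 2: (-16.454,9.5) -> (-27.713,16), length = 13
  seg 3: (-27.713,16) -> (-23.743,16.487), length = 4
  seg 4: (-23.743,16.487) -> (-10.84,18.072), length = 13
Total = 49

Answer: 49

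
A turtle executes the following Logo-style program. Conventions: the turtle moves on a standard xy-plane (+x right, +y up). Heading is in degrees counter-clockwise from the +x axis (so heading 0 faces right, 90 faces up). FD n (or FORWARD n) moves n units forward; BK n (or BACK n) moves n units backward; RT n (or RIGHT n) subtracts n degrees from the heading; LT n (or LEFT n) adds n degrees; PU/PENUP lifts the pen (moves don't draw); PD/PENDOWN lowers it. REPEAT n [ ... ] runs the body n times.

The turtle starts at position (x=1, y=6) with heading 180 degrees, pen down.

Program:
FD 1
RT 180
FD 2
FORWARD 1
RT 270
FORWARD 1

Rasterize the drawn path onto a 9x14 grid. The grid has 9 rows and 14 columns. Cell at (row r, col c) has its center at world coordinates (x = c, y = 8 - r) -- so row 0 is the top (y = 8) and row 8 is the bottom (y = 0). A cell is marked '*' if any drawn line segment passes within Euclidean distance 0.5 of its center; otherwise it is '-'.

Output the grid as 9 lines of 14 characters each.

Answer: --------------
---*----------
****----------
--------------
--------------
--------------
--------------
--------------
--------------

Derivation:
Segment 0: (1,6) -> (0,6)
Segment 1: (0,6) -> (2,6)
Segment 2: (2,6) -> (3,6)
Segment 3: (3,6) -> (3,7)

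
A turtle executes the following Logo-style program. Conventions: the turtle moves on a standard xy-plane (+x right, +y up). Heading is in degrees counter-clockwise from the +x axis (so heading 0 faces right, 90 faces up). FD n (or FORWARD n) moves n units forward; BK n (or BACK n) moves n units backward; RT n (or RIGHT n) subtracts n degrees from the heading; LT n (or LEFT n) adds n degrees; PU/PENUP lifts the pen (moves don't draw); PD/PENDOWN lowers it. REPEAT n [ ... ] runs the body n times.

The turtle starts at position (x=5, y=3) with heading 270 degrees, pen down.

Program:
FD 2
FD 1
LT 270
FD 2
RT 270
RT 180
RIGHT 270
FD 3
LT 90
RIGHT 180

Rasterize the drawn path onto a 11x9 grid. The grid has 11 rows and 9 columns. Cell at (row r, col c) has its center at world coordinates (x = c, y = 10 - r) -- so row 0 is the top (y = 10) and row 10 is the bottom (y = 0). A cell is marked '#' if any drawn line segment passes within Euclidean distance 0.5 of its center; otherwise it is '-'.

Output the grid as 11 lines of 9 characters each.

Answer: ---------
---------
---------
---------
---------
---------
---------
-----#---
-----#---
-----#---
######---

Derivation:
Segment 0: (5,3) -> (5,1)
Segment 1: (5,1) -> (5,0)
Segment 2: (5,0) -> (3,0)
Segment 3: (3,0) -> (0,0)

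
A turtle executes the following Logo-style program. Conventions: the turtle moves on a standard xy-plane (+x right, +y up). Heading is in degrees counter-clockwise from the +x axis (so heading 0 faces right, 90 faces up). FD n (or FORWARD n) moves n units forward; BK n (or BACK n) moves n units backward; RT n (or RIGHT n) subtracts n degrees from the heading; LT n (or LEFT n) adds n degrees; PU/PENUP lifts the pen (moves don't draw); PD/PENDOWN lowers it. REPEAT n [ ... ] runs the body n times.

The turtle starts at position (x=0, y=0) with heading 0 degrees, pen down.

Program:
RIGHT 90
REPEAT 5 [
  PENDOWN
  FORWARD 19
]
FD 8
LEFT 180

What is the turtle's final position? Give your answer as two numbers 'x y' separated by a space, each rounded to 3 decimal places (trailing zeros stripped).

Answer: 0 -103

Derivation:
Executing turtle program step by step:
Start: pos=(0,0), heading=0, pen down
RT 90: heading 0 -> 270
REPEAT 5 [
  -- iteration 1/5 --
  PD: pen down
  FD 19: (0,0) -> (0,-19) [heading=270, draw]
  -- iteration 2/5 --
  PD: pen down
  FD 19: (0,-19) -> (0,-38) [heading=270, draw]
  -- iteration 3/5 --
  PD: pen down
  FD 19: (0,-38) -> (0,-57) [heading=270, draw]
  -- iteration 4/5 --
  PD: pen down
  FD 19: (0,-57) -> (0,-76) [heading=270, draw]
  -- iteration 5/5 --
  PD: pen down
  FD 19: (0,-76) -> (0,-95) [heading=270, draw]
]
FD 8: (0,-95) -> (0,-103) [heading=270, draw]
LT 180: heading 270 -> 90
Final: pos=(0,-103), heading=90, 6 segment(s) drawn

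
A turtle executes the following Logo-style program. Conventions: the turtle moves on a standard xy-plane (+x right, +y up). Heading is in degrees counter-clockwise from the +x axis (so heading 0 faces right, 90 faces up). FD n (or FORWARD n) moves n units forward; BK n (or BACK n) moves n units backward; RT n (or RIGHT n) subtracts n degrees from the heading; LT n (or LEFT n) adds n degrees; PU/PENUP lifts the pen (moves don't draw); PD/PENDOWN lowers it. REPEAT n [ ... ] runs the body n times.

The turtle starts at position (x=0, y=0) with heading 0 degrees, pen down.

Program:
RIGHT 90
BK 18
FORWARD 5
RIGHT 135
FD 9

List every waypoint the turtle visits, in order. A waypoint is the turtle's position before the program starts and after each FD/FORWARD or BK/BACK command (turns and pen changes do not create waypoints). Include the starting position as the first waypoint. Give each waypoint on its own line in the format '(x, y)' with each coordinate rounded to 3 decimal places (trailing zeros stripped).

Answer: (0, 0)
(0, 18)
(0, 13)
(-6.364, 19.364)

Derivation:
Executing turtle program step by step:
Start: pos=(0,0), heading=0, pen down
RT 90: heading 0 -> 270
BK 18: (0,0) -> (0,18) [heading=270, draw]
FD 5: (0,18) -> (0,13) [heading=270, draw]
RT 135: heading 270 -> 135
FD 9: (0,13) -> (-6.364,19.364) [heading=135, draw]
Final: pos=(-6.364,19.364), heading=135, 3 segment(s) drawn
Waypoints (4 total):
(0, 0)
(0, 18)
(0, 13)
(-6.364, 19.364)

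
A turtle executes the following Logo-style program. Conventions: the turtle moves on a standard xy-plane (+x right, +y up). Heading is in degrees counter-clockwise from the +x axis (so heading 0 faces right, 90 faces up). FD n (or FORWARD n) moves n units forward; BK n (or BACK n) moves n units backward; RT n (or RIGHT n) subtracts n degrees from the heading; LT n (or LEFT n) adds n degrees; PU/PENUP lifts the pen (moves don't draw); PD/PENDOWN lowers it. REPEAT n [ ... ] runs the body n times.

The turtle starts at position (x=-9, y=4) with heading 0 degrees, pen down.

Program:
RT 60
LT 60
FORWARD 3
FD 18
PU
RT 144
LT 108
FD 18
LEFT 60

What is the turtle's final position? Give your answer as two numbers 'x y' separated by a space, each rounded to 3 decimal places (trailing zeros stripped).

Answer: 26.562 -6.58

Derivation:
Executing turtle program step by step:
Start: pos=(-9,4), heading=0, pen down
RT 60: heading 0 -> 300
LT 60: heading 300 -> 0
FD 3: (-9,4) -> (-6,4) [heading=0, draw]
FD 18: (-6,4) -> (12,4) [heading=0, draw]
PU: pen up
RT 144: heading 0 -> 216
LT 108: heading 216 -> 324
FD 18: (12,4) -> (26.562,-6.58) [heading=324, move]
LT 60: heading 324 -> 24
Final: pos=(26.562,-6.58), heading=24, 2 segment(s) drawn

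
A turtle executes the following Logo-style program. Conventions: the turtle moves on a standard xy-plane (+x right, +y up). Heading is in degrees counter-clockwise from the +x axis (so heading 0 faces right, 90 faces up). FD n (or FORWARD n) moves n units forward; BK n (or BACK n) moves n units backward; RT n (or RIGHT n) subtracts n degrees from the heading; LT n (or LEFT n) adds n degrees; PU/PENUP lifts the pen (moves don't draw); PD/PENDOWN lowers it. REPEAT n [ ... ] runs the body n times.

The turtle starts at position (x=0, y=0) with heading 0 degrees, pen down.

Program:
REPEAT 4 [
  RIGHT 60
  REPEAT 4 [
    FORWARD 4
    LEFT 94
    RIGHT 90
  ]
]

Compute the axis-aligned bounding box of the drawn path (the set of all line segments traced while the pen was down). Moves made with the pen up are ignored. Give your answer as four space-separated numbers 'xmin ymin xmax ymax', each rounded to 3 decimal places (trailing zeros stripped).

Answer: -21.278 -38.522 9.376 0

Derivation:
Executing turtle program step by step:
Start: pos=(0,0), heading=0, pen down
REPEAT 4 [
  -- iteration 1/4 --
  RT 60: heading 0 -> 300
  REPEAT 4 [
    -- iteration 1/4 --
    FD 4: (0,0) -> (2,-3.464) [heading=300, draw]
    LT 94: heading 300 -> 34
    RT 90: heading 34 -> 304
    -- iteration 2/4 --
    FD 4: (2,-3.464) -> (4.237,-6.78) [heading=304, draw]
    LT 94: heading 304 -> 38
    RT 90: heading 38 -> 308
    -- iteration 3/4 --
    FD 4: (4.237,-6.78) -> (6.699,-9.932) [heading=308, draw]
    LT 94: heading 308 -> 42
    RT 90: heading 42 -> 312
    -- iteration 4/4 --
    FD 4: (6.699,-9.932) -> (9.376,-12.905) [heading=312, draw]
    LT 94: heading 312 -> 46
    RT 90: heading 46 -> 316
  ]
  -- iteration 2/4 --
  RT 60: heading 316 -> 256
  REPEAT 4 [
    -- iteration 1/4 --
    FD 4: (9.376,-12.905) -> (8.408,-16.786) [heading=256, draw]
    LT 94: heading 256 -> 350
    RT 90: heading 350 -> 260
    -- iteration 2/4 --
    FD 4: (8.408,-16.786) -> (7.714,-20.725) [heading=260, draw]
    LT 94: heading 260 -> 354
    RT 90: heading 354 -> 264
    -- iteration 3/4 --
    FD 4: (7.714,-20.725) -> (7.296,-24.703) [heading=264, draw]
    LT 94: heading 264 -> 358
    RT 90: heading 358 -> 268
    -- iteration 4/4 --
    FD 4: (7.296,-24.703) -> (7.156,-28.701) [heading=268, draw]
    LT 94: heading 268 -> 2
    RT 90: heading 2 -> 272
  ]
  -- iteration 3/4 --
  RT 60: heading 272 -> 212
  REPEAT 4 [
    -- iteration 1/4 --
    FD 4: (7.156,-28.701) -> (3.764,-30.821) [heading=212, draw]
    LT 94: heading 212 -> 306
    RT 90: heading 306 -> 216
    -- iteration 2/4 --
    FD 4: (3.764,-30.821) -> (0.528,-33.172) [heading=216, draw]
    LT 94: heading 216 -> 310
    RT 90: heading 310 -> 220
    -- iteration 3/4 --
    FD 4: (0.528,-33.172) -> (-2.536,-35.743) [heading=220, draw]
    LT 94: heading 220 -> 314
    RT 90: heading 314 -> 224
    -- iteration 4/4 --
    FD 4: (-2.536,-35.743) -> (-5.414,-38.522) [heading=224, draw]
    LT 94: heading 224 -> 318
    RT 90: heading 318 -> 228
  ]
  -- iteration 4/4 --
  RT 60: heading 228 -> 168
  REPEAT 4 [
    -- iteration 1/4 --
    FD 4: (-5.414,-38.522) -> (-9.326,-37.69) [heading=168, draw]
    LT 94: heading 168 -> 262
    RT 90: heading 262 -> 172
    -- iteration 2/4 --
    FD 4: (-9.326,-37.69) -> (-13.288,-37.133) [heading=172, draw]
    LT 94: heading 172 -> 266
    RT 90: heading 266 -> 176
    -- iteration 3/4 --
    FD 4: (-13.288,-37.133) -> (-17.278,-36.854) [heading=176, draw]
    LT 94: heading 176 -> 270
    RT 90: heading 270 -> 180
    -- iteration 4/4 --
    FD 4: (-17.278,-36.854) -> (-21.278,-36.854) [heading=180, draw]
    LT 94: heading 180 -> 274
    RT 90: heading 274 -> 184
  ]
]
Final: pos=(-21.278,-36.854), heading=184, 16 segment(s) drawn

Segment endpoints: x in {-21.278, -17.278, -13.288, -9.326, -5.414, -2.536, 0, 0.528, 2, 3.764, 4.237, 6.699, 7.156, 7.296, 7.714, 8.408, 9.376}, y in {-38.522, -37.69, -37.133, -36.854, -35.743, -33.172, -30.821, -28.701, -24.703, -20.725, -16.786, -12.905, -9.932, -6.78, -3.464, 0}
xmin=-21.278, ymin=-38.522, xmax=9.376, ymax=0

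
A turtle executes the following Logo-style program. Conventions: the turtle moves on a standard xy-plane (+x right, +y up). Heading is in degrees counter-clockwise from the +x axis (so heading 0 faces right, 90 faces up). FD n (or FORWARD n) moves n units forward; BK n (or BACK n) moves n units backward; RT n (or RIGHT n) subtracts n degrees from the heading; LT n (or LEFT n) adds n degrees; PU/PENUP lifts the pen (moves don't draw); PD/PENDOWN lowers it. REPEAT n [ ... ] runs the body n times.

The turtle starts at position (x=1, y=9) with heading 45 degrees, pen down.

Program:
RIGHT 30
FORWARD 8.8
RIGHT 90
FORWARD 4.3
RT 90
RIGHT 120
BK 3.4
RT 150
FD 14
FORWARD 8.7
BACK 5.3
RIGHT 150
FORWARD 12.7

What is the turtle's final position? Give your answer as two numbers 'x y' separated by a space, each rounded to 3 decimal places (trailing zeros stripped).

Answer: 5.256 -3.987

Derivation:
Executing turtle program step by step:
Start: pos=(1,9), heading=45, pen down
RT 30: heading 45 -> 15
FD 8.8: (1,9) -> (9.5,11.278) [heading=15, draw]
RT 90: heading 15 -> 285
FD 4.3: (9.5,11.278) -> (10.613,7.124) [heading=285, draw]
RT 90: heading 285 -> 195
RT 120: heading 195 -> 75
BK 3.4: (10.613,7.124) -> (9.733,3.84) [heading=75, draw]
RT 150: heading 75 -> 285
FD 14: (9.733,3.84) -> (13.357,-9.683) [heading=285, draw]
FD 8.7: (13.357,-9.683) -> (15.608,-18.087) [heading=285, draw]
BK 5.3: (15.608,-18.087) -> (14.237,-12.967) [heading=285, draw]
RT 150: heading 285 -> 135
FD 12.7: (14.237,-12.967) -> (5.256,-3.987) [heading=135, draw]
Final: pos=(5.256,-3.987), heading=135, 7 segment(s) drawn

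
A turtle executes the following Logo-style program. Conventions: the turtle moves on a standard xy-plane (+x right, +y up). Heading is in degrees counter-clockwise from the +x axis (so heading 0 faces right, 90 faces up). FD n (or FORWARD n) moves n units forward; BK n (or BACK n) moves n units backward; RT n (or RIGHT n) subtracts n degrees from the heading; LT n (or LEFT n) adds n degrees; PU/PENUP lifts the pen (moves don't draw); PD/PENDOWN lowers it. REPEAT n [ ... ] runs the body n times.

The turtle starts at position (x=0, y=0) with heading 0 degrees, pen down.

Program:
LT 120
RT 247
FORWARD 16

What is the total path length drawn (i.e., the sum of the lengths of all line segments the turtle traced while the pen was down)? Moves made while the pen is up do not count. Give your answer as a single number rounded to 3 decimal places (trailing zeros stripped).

Executing turtle program step by step:
Start: pos=(0,0), heading=0, pen down
LT 120: heading 0 -> 120
RT 247: heading 120 -> 233
FD 16: (0,0) -> (-9.629,-12.778) [heading=233, draw]
Final: pos=(-9.629,-12.778), heading=233, 1 segment(s) drawn

Segment lengths:
  seg 1: (0,0) -> (-9.629,-12.778), length = 16
Total = 16

Answer: 16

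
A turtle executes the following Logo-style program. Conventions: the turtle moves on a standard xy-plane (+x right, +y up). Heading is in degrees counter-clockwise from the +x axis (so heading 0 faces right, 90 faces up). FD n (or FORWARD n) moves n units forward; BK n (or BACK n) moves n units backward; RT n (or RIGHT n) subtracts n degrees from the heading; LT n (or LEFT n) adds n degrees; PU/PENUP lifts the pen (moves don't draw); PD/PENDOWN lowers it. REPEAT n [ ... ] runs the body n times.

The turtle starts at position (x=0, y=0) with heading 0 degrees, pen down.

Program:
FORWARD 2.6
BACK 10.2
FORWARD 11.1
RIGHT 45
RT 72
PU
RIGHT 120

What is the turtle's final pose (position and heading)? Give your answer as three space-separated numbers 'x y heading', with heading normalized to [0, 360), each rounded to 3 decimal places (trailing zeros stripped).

Executing turtle program step by step:
Start: pos=(0,0), heading=0, pen down
FD 2.6: (0,0) -> (2.6,0) [heading=0, draw]
BK 10.2: (2.6,0) -> (-7.6,0) [heading=0, draw]
FD 11.1: (-7.6,0) -> (3.5,0) [heading=0, draw]
RT 45: heading 0 -> 315
RT 72: heading 315 -> 243
PU: pen up
RT 120: heading 243 -> 123
Final: pos=(3.5,0), heading=123, 3 segment(s) drawn

Answer: 3.5 0 123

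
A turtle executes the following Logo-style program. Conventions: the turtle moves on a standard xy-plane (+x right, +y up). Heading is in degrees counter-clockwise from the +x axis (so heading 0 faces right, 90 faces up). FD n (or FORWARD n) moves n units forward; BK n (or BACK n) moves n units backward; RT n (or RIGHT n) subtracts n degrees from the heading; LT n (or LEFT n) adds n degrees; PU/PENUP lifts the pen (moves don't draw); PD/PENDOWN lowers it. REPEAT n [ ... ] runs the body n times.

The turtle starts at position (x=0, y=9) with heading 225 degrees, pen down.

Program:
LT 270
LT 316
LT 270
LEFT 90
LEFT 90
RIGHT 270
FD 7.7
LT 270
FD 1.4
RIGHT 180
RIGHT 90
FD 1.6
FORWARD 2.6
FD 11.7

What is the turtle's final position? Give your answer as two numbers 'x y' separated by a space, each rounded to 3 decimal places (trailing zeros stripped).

Answer: -0.988 -14.621

Derivation:
Executing turtle program step by step:
Start: pos=(0,9), heading=225, pen down
LT 270: heading 225 -> 135
LT 316: heading 135 -> 91
LT 270: heading 91 -> 1
LT 90: heading 1 -> 91
LT 90: heading 91 -> 181
RT 270: heading 181 -> 271
FD 7.7: (0,9) -> (0.134,1.301) [heading=271, draw]
LT 270: heading 271 -> 181
FD 1.4: (0.134,1.301) -> (-1.265,1.277) [heading=181, draw]
RT 180: heading 181 -> 1
RT 90: heading 1 -> 271
FD 1.6: (-1.265,1.277) -> (-1.237,-0.323) [heading=271, draw]
FD 2.6: (-1.237,-0.323) -> (-1.192,-2.923) [heading=271, draw]
FD 11.7: (-1.192,-2.923) -> (-0.988,-14.621) [heading=271, draw]
Final: pos=(-0.988,-14.621), heading=271, 5 segment(s) drawn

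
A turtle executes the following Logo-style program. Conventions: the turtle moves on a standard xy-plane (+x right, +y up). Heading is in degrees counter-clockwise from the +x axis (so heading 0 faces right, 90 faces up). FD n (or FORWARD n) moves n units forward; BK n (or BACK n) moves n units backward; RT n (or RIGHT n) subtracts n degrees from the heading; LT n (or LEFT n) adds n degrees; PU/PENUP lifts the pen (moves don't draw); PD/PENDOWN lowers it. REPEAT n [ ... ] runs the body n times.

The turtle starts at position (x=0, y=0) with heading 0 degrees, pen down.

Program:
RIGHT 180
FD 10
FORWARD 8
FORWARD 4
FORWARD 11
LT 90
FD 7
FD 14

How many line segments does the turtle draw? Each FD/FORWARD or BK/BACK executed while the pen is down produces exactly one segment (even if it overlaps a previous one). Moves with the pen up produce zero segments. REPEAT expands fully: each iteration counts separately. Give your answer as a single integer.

Answer: 6

Derivation:
Executing turtle program step by step:
Start: pos=(0,0), heading=0, pen down
RT 180: heading 0 -> 180
FD 10: (0,0) -> (-10,0) [heading=180, draw]
FD 8: (-10,0) -> (-18,0) [heading=180, draw]
FD 4: (-18,0) -> (-22,0) [heading=180, draw]
FD 11: (-22,0) -> (-33,0) [heading=180, draw]
LT 90: heading 180 -> 270
FD 7: (-33,0) -> (-33,-7) [heading=270, draw]
FD 14: (-33,-7) -> (-33,-21) [heading=270, draw]
Final: pos=(-33,-21), heading=270, 6 segment(s) drawn
Segments drawn: 6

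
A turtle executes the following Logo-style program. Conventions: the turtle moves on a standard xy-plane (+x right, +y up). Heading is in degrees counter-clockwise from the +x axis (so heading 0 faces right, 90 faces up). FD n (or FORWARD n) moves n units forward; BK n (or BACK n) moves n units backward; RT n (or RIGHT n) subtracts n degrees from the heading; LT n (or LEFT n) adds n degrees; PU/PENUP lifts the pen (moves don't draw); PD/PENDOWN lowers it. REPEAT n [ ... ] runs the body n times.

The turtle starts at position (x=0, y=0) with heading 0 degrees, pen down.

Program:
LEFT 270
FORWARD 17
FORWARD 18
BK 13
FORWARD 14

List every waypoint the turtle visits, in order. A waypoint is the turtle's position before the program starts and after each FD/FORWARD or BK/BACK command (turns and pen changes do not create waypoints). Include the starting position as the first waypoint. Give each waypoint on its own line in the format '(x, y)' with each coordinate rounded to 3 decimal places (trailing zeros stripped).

Executing turtle program step by step:
Start: pos=(0,0), heading=0, pen down
LT 270: heading 0 -> 270
FD 17: (0,0) -> (0,-17) [heading=270, draw]
FD 18: (0,-17) -> (0,-35) [heading=270, draw]
BK 13: (0,-35) -> (0,-22) [heading=270, draw]
FD 14: (0,-22) -> (0,-36) [heading=270, draw]
Final: pos=(0,-36), heading=270, 4 segment(s) drawn
Waypoints (5 total):
(0, 0)
(0, -17)
(0, -35)
(0, -22)
(0, -36)

Answer: (0, 0)
(0, -17)
(0, -35)
(0, -22)
(0, -36)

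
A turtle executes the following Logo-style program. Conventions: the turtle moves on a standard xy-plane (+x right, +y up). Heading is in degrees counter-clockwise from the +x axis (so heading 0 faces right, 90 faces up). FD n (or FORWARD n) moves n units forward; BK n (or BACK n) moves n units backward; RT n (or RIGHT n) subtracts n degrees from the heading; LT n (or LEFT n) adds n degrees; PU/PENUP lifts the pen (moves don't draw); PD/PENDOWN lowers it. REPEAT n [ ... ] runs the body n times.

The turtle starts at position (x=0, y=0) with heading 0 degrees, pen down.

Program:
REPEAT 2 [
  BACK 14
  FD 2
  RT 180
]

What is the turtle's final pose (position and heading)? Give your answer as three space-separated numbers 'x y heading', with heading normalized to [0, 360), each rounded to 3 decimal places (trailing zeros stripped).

Answer: 0 0 0

Derivation:
Executing turtle program step by step:
Start: pos=(0,0), heading=0, pen down
REPEAT 2 [
  -- iteration 1/2 --
  BK 14: (0,0) -> (-14,0) [heading=0, draw]
  FD 2: (-14,0) -> (-12,0) [heading=0, draw]
  RT 180: heading 0 -> 180
  -- iteration 2/2 --
  BK 14: (-12,0) -> (2,0) [heading=180, draw]
  FD 2: (2,0) -> (0,0) [heading=180, draw]
  RT 180: heading 180 -> 0
]
Final: pos=(0,0), heading=0, 4 segment(s) drawn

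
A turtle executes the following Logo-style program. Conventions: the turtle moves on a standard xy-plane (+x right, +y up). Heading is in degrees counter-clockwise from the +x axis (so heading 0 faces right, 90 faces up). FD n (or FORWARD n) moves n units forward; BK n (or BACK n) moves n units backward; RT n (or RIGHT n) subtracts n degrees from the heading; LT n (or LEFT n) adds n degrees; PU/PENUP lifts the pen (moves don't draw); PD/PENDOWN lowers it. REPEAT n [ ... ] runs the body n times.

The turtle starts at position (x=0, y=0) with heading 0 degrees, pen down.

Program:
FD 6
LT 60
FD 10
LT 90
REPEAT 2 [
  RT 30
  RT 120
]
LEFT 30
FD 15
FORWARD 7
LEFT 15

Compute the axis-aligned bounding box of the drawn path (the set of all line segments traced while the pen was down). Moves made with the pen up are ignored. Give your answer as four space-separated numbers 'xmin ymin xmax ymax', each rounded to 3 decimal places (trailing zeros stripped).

Answer: 0 -10.392 11 8.66

Derivation:
Executing turtle program step by step:
Start: pos=(0,0), heading=0, pen down
FD 6: (0,0) -> (6,0) [heading=0, draw]
LT 60: heading 0 -> 60
FD 10: (6,0) -> (11,8.66) [heading=60, draw]
LT 90: heading 60 -> 150
REPEAT 2 [
  -- iteration 1/2 --
  RT 30: heading 150 -> 120
  RT 120: heading 120 -> 0
  -- iteration 2/2 --
  RT 30: heading 0 -> 330
  RT 120: heading 330 -> 210
]
LT 30: heading 210 -> 240
FD 15: (11,8.66) -> (3.5,-4.33) [heading=240, draw]
FD 7: (3.5,-4.33) -> (0,-10.392) [heading=240, draw]
LT 15: heading 240 -> 255
Final: pos=(0,-10.392), heading=255, 4 segment(s) drawn

Segment endpoints: x in {0, 0, 3.5, 6, 11}, y in {-10.392, -4.33, 0, 8.66}
xmin=0, ymin=-10.392, xmax=11, ymax=8.66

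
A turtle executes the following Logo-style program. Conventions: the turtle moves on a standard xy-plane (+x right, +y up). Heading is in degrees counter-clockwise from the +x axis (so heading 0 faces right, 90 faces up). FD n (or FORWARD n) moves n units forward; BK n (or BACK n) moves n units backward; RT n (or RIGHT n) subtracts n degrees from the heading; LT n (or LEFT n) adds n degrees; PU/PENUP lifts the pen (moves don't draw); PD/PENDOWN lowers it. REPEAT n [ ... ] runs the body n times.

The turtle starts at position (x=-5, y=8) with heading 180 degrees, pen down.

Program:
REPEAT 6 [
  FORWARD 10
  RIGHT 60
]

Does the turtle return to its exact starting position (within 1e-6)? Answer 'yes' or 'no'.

Answer: yes

Derivation:
Executing turtle program step by step:
Start: pos=(-5,8), heading=180, pen down
REPEAT 6 [
  -- iteration 1/6 --
  FD 10: (-5,8) -> (-15,8) [heading=180, draw]
  RT 60: heading 180 -> 120
  -- iteration 2/6 --
  FD 10: (-15,8) -> (-20,16.66) [heading=120, draw]
  RT 60: heading 120 -> 60
  -- iteration 3/6 --
  FD 10: (-20,16.66) -> (-15,25.321) [heading=60, draw]
  RT 60: heading 60 -> 0
  -- iteration 4/6 --
  FD 10: (-15,25.321) -> (-5,25.321) [heading=0, draw]
  RT 60: heading 0 -> 300
  -- iteration 5/6 --
  FD 10: (-5,25.321) -> (0,16.66) [heading=300, draw]
  RT 60: heading 300 -> 240
  -- iteration 6/6 --
  FD 10: (0,16.66) -> (-5,8) [heading=240, draw]
  RT 60: heading 240 -> 180
]
Final: pos=(-5,8), heading=180, 6 segment(s) drawn

Start position: (-5, 8)
Final position: (-5, 8)
Distance = 0; < 1e-6 -> CLOSED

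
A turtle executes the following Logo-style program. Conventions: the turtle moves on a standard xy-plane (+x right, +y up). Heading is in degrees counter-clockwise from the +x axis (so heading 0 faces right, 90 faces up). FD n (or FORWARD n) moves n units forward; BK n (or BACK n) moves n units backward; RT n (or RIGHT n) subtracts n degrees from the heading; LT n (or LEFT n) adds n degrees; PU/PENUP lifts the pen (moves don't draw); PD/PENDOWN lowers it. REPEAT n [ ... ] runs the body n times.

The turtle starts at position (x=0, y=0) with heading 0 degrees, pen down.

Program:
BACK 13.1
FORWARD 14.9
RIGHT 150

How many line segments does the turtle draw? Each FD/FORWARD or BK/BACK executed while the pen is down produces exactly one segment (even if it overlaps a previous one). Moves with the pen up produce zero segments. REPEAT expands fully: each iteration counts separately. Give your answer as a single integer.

Executing turtle program step by step:
Start: pos=(0,0), heading=0, pen down
BK 13.1: (0,0) -> (-13.1,0) [heading=0, draw]
FD 14.9: (-13.1,0) -> (1.8,0) [heading=0, draw]
RT 150: heading 0 -> 210
Final: pos=(1.8,0), heading=210, 2 segment(s) drawn
Segments drawn: 2

Answer: 2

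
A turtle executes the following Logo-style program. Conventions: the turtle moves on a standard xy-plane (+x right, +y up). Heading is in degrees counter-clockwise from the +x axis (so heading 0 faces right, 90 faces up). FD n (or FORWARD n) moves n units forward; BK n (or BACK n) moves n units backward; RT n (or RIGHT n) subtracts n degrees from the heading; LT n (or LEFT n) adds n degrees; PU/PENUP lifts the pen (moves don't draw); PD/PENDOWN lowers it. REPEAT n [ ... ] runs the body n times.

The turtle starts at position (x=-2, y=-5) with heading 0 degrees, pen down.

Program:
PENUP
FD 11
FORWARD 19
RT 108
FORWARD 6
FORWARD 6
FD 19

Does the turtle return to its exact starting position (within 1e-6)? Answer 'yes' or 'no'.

Answer: no

Derivation:
Executing turtle program step by step:
Start: pos=(-2,-5), heading=0, pen down
PU: pen up
FD 11: (-2,-5) -> (9,-5) [heading=0, move]
FD 19: (9,-5) -> (28,-5) [heading=0, move]
RT 108: heading 0 -> 252
FD 6: (28,-5) -> (26.146,-10.706) [heading=252, move]
FD 6: (26.146,-10.706) -> (24.292,-16.413) [heading=252, move]
FD 19: (24.292,-16.413) -> (18.42,-34.483) [heading=252, move]
Final: pos=(18.42,-34.483), heading=252, 0 segment(s) drawn

Start position: (-2, -5)
Final position: (18.42, -34.483)
Distance = 35.864; >= 1e-6 -> NOT closed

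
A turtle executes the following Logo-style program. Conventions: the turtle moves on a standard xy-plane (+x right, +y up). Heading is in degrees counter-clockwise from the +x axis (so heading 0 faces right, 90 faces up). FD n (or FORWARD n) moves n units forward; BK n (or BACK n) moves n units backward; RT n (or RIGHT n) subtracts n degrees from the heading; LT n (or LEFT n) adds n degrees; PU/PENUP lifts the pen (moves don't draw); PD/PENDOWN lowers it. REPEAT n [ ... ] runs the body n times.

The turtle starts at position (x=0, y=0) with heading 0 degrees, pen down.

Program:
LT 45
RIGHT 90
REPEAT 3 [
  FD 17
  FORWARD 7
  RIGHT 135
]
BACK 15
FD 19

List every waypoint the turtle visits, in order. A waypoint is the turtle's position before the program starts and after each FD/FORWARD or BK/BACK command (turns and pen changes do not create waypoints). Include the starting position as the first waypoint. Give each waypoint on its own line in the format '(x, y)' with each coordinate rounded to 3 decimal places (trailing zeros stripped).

Executing turtle program step by step:
Start: pos=(0,0), heading=0, pen down
LT 45: heading 0 -> 45
RT 90: heading 45 -> 315
REPEAT 3 [
  -- iteration 1/3 --
  FD 17: (0,0) -> (12.021,-12.021) [heading=315, draw]
  FD 7: (12.021,-12.021) -> (16.971,-16.971) [heading=315, draw]
  RT 135: heading 315 -> 180
  -- iteration 2/3 --
  FD 17: (16.971,-16.971) -> (-0.029,-16.971) [heading=180, draw]
  FD 7: (-0.029,-16.971) -> (-7.029,-16.971) [heading=180, draw]
  RT 135: heading 180 -> 45
  -- iteration 3/3 --
  FD 17: (-7.029,-16.971) -> (4.991,-4.95) [heading=45, draw]
  FD 7: (4.991,-4.95) -> (9.941,0) [heading=45, draw]
  RT 135: heading 45 -> 270
]
BK 15: (9.941,0) -> (9.941,15) [heading=270, draw]
FD 19: (9.941,15) -> (9.941,-4) [heading=270, draw]
Final: pos=(9.941,-4), heading=270, 8 segment(s) drawn
Waypoints (9 total):
(0, 0)
(12.021, -12.021)
(16.971, -16.971)
(-0.029, -16.971)
(-7.029, -16.971)
(4.991, -4.95)
(9.941, 0)
(9.941, 15)
(9.941, -4)

Answer: (0, 0)
(12.021, -12.021)
(16.971, -16.971)
(-0.029, -16.971)
(-7.029, -16.971)
(4.991, -4.95)
(9.941, 0)
(9.941, 15)
(9.941, -4)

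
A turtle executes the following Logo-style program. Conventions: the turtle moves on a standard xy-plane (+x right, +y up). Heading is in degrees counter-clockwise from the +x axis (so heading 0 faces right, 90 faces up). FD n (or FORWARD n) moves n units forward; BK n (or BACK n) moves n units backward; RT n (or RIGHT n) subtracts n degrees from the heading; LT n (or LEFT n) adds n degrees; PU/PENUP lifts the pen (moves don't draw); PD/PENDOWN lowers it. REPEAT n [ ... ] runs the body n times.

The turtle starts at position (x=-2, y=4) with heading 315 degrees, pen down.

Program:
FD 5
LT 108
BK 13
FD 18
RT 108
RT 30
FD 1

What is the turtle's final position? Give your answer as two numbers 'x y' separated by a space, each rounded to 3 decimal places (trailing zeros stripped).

Executing turtle program step by step:
Start: pos=(-2,4), heading=315, pen down
FD 5: (-2,4) -> (1.536,0.464) [heading=315, draw]
LT 108: heading 315 -> 63
BK 13: (1.536,0.464) -> (-4.366,-11.119) [heading=63, draw]
FD 18: (-4.366,-11.119) -> (3.805,4.919) [heading=63, draw]
RT 108: heading 63 -> 315
RT 30: heading 315 -> 285
FD 1: (3.805,4.919) -> (4.064,3.954) [heading=285, draw]
Final: pos=(4.064,3.954), heading=285, 4 segment(s) drawn

Answer: 4.064 3.954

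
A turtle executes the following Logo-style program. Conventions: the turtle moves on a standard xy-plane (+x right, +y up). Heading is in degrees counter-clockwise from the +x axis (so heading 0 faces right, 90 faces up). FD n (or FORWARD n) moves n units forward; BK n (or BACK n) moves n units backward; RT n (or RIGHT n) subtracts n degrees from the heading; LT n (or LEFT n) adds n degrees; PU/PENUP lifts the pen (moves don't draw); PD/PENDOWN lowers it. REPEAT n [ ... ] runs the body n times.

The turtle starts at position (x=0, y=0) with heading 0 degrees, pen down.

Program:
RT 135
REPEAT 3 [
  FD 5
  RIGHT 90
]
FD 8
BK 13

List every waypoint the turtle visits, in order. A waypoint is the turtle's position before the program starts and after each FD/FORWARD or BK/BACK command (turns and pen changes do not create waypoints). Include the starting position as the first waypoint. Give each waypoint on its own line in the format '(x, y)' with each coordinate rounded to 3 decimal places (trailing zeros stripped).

Executing turtle program step by step:
Start: pos=(0,0), heading=0, pen down
RT 135: heading 0 -> 225
REPEAT 3 [
  -- iteration 1/3 --
  FD 5: (0,0) -> (-3.536,-3.536) [heading=225, draw]
  RT 90: heading 225 -> 135
  -- iteration 2/3 --
  FD 5: (-3.536,-3.536) -> (-7.071,0) [heading=135, draw]
  RT 90: heading 135 -> 45
  -- iteration 3/3 --
  FD 5: (-7.071,0) -> (-3.536,3.536) [heading=45, draw]
  RT 90: heading 45 -> 315
]
FD 8: (-3.536,3.536) -> (2.121,-2.121) [heading=315, draw]
BK 13: (2.121,-2.121) -> (-7.071,7.071) [heading=315, draw]
Final: pos=(-7.071,7.071), heading=315, 5 segment(s) drawn
Waypoints (6 total):
(0, 0)
(-3.536, -3.536)
(-7.071, 0)
(-3.536, 3.536)
(2.121, -2.121)
(-7.071, 7.071)

Answer: (0, 0)
(-3.536, -3.536)
(-7.071, 0)
(-3.536, 3.536)
(2.121, -2.121)
(-7.071, 7.071)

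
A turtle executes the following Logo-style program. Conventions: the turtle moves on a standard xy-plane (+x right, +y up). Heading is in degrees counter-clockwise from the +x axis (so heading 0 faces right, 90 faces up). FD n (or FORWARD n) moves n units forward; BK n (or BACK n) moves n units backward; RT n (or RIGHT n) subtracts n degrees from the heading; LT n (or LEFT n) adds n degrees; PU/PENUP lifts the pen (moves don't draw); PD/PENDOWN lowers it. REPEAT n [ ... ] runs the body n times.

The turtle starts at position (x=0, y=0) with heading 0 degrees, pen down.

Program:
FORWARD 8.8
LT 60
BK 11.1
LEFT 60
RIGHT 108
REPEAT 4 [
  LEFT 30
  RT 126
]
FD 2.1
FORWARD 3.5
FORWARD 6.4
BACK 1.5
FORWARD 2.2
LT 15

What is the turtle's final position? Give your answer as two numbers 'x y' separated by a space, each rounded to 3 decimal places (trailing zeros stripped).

Executing turtle program step by step:
Start: pos=(0,0), heading=0, pen down
FD 8.8: (0,0) -> (8.8,0) [heading=0, draw]
LT 60: heading 0 -> 60
BK 11.1: (8.8,0) -> (3.25,-9.613) [heading=60, draw]
LT 60: heading 60 -> 120
RT 108: heading 120 -> 12
REPEAT 4 [
  -- iteration 1/4 --
  LT 30: heading 12 -> 42
  RT 126: heading 42 -> 276
  -- iteration 2/4 --
  LT 30: heading 276 -> 306
  RT 126: heading 306 -> 180
  -- iteration 3/4 --
  LT 30: heading 180 -> 210
  RT 126: heading 210 -> 84
  -- iteration 4/4 --
  LT 30: heading 84 -> 114
  RT 126: heading 114 -> 348
]
FD 2.1: (3.25,-9.613) -> (5.304,-10.049) [heading=348, draw]
FD 3.5: (5.304,-10.049) -> (8.728,-10.777) [heading=348, draw]
FD 6.4: (8.728,-10.777) -> (14.988,-12.108) [heading=348, draw]
BK 1.5: (14.988,-12.108) -> (13.521,-11.796) [heading=348, draw]
FD 2.2: (13.521,-11.796) -> (15.672,-12.253) [heading=348, draw]
LT 15: heading 348 -> 3
Final: pos=(15.672,-12.253), heading=3, 7 segment(s) drawn

Answer: 15.672 -12.253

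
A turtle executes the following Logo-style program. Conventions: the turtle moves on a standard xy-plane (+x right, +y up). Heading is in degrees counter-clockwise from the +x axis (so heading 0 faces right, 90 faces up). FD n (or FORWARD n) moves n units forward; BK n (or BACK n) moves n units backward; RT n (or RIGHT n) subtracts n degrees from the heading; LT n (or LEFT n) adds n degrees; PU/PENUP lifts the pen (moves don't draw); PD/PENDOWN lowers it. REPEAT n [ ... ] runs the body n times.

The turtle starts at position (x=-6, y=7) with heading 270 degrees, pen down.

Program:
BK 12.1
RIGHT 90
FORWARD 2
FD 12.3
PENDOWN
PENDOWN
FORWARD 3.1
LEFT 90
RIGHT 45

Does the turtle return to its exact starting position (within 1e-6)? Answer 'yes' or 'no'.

Executing turtle program step by step:
Start: pos=(-6,7), heading=270, pen down
BK 12.1: (-6,7) -> (-6,19.1) [heading=270, draw]
RT 90: heading 270 -> 180
FD 2: (-6,19.1) -> (-8,19.1) [heading=180, draw]
FD 12.3: (-8,19.1) -> (-20.3,19.1) [heading=180, draw]
PD: pen down
PD: pen down
FD 3.1: (-20.3,19.1) -> (-23.4,19.1) [heading=180, draw]
LT 90: heading 180 -> 270
RT 45: heading 270 -> 225
Final: pos=(-23.4,19.1), heading=225, 4 segment(s) drawn

Start position: (-6, 7)
Final position: (-23.4, 19.1)
Distance = 21.194; >= 1e-6 -> NOT closed

Answer: no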